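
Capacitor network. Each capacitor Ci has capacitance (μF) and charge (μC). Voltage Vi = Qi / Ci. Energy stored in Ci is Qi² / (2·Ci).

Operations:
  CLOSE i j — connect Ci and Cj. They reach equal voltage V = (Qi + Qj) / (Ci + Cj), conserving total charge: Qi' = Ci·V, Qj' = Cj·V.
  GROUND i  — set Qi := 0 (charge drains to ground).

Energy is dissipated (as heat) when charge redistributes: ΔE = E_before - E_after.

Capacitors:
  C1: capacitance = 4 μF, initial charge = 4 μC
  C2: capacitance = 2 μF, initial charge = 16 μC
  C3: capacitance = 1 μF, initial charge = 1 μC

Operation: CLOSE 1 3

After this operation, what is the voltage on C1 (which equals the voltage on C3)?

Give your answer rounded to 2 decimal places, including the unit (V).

Answer: 1.00 V

Derivation:
Initial: C1(4μF, Q=4μC, V=1.00V), C2(2μF, Q=16μC, V=8.00V), C3(1μF, Q=1μC, V=1.00V)
Op 1: CLOSE 1-3: Q_total=5.00, C_total=5.00, V=1.00; Q1=4.00, Q3=1.00; dissipated=0.000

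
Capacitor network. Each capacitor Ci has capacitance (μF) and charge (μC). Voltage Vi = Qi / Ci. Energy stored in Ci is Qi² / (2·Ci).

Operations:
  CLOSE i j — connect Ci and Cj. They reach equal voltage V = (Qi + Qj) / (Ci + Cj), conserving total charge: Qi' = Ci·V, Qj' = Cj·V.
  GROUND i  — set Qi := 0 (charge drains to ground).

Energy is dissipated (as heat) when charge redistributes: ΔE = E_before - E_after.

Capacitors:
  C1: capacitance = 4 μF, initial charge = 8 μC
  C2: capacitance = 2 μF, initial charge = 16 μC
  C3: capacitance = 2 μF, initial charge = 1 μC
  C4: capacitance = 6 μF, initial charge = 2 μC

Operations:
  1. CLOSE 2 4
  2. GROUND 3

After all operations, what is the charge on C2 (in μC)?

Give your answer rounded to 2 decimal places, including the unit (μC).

Initial: C1(4μF, Q=8μC, V=2.00V), C2(2μF, Q=16μC, V=8.00V), C3(2μF, Q=1μC, V=0.50V), C4(6μF, Q=2μC, V=0.33V)
Op 1: CLOSE 2-4: Q_total=18.00, C_total=8.00, V=2.25; Q2=4.50, Q4=13.50; dissipated=44.083
Op 2: GROUND 3: Q3=0; energy lost=0.250
Final charges: Q1=8.00, Q2=4.50, Q3=0.00, Q4=13.50

Answer: 4.50 μC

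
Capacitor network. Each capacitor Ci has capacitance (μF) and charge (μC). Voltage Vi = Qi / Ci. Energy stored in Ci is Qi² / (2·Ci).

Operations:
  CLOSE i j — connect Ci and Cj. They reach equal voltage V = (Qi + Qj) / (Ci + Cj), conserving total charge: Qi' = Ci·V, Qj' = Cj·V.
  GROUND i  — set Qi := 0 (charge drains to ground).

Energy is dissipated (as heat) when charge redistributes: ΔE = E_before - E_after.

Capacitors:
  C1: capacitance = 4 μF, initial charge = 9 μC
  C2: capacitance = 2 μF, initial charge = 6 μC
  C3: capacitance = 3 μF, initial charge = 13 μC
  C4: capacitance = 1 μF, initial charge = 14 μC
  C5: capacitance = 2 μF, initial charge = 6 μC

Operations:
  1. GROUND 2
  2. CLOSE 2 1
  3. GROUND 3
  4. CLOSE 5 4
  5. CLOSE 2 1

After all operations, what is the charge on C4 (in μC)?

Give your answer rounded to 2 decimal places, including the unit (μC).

Initial: C1(4μF, Q=9μC, V=2.25V), C2(2μF, Q=6μC, V=3.00V), C3(3μF, Q=13μC, V=4.33V), C4(1μF, Q=14μC, V=14.00V), C5(2μF, Q=6μC, V=3.00V)
Op 1: GROUND 2: Q2=0; energy lost=9.000
Op 2: CLOSE 2-1: Q_total=9.00, C_total=6.00, V=1.50; Q2=3.00, Q1=6.00; dissipated=3.375
Op 3: GROUND 3: Q3=0; energy lost=28.167
Op 4: CLOSE 5-4: Q_total=20.00, C_total=3.00, V=6.67; Q5=13.33, Q4=6.67; dissipated=40.333
Op 5: CLOSE 2-1: Q_total=9.00, C_total=6.00, V=1.50; Q2=3.00, Q1=6.00; dissipated=0.000
Final charges: Q1=6.00, Q2=3.00, Q3=0.00, Q4=6.67, Q5=13.33

Answer: 6.67 μC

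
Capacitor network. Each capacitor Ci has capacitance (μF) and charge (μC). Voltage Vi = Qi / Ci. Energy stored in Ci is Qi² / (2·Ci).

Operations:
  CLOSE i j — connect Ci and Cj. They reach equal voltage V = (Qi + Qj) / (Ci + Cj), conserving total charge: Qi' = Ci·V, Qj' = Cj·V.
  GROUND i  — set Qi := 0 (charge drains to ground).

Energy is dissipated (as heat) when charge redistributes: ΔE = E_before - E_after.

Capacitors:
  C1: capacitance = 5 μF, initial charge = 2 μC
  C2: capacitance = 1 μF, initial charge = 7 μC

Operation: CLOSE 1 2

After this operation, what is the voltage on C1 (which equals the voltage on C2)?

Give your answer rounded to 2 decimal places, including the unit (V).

Answer: 1.50 V

Derivation:
Initial: C1(5μF, Q=2μC, V=0.40V), C2(1μF, Q=7μC, V=7.00V)
Op 1: CLOSE 1-2: Q_total=9.00, C_total=6.00, V=1.50; Q1=7.50, Q2=1.50; dissipated=18.150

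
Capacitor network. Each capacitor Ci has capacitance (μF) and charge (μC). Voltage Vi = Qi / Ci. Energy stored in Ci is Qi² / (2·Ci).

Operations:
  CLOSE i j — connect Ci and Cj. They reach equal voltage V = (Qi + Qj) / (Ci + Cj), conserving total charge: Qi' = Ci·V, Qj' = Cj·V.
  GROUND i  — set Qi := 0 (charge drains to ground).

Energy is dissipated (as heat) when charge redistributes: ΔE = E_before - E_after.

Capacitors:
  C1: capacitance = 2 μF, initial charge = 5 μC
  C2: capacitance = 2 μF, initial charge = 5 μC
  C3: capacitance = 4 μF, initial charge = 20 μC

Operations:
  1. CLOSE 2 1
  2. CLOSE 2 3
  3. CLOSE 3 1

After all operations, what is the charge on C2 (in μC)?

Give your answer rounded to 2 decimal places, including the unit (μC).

Initial: C1(2μF, Q=5μC, V=2.50V), C2(2μF, Q=5μC, V=2.50V), C3(4μF, Q=20μC, V=5.00V)
Op 1: CLOSE 2-1: Q_total=10.00, C_total=4.00, V=2.50; Q2=5.00, Q1=5.00; dissipated=0.000
Op 2: CLOSE 2-3: Q_total=25.00, C_total=6.00, V=4.17; Q2=8.33, Q3=16.67; dissipated=4.167
Op 3: CLOSE 3-1: Q_total=21.67, C_total=6.00, V=3.61; Q3=14.44, Q1=7.22; dissipated=1.852
Final charges: Q1=7.22, Q2=8.33, Q3=14.44

Answer: 8.33 μC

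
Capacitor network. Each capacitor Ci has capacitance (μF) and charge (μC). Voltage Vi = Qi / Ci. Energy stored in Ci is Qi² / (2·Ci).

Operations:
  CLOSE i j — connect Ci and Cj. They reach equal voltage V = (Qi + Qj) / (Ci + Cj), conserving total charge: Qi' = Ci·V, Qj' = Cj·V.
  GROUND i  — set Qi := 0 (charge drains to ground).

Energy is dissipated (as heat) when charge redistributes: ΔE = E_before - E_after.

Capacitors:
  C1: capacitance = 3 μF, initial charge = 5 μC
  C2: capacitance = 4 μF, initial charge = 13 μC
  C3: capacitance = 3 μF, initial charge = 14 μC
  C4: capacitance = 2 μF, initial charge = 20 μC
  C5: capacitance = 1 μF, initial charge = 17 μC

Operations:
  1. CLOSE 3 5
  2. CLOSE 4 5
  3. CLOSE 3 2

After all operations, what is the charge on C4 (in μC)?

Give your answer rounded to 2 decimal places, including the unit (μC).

Initial: C1(3μF, Q=5μC, V=1.67V), C2(4μF, Q=13μC, V=3.25V), C3(3μF, Q=14μC, V=4.67V), C4(2μF, Q=20μC, V=10.00V), C5(1μF, Q=17μC, V=17.00V)
Op 1: CLOSE 3-5: Q_total=31.00, C_total=4.00, V=7.75; Q3=23.25, Q5=7.75; dissipated=57.042
Op 2: CLOSE 4-5: Q_total=27.75, C_total=3.00, V=9.25; Q4=18.50, Q5=9.25; dissipated=1.688
Op 3: CLOSE 3-2: Q_total=36.25, C_total=7.00, V=5.18; Q3=15.54, Q2=20.71; dissipated=17.357
Final charges: Q1=5.00, Q2=20.71, Q3=15.54, Q4=18.50, Q5=9.25

Answer: 18.50 μC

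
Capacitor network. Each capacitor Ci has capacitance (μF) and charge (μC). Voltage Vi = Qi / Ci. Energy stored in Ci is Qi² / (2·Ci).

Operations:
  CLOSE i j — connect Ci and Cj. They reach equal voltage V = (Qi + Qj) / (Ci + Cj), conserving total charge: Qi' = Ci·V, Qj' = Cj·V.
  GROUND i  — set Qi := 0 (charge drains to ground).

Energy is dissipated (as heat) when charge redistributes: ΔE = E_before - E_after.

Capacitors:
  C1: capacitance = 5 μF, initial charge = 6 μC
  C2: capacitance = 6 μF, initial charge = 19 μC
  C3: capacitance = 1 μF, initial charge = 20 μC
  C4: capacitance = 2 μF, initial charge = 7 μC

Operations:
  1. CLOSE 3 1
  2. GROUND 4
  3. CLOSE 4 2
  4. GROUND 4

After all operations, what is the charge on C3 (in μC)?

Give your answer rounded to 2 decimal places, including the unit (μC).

Initial: C1(5μF, Q=6μC, V=1.20V), C2(6μF, Q=19μC, V=3.17V), C3(1μF, Q=20μC, V=20.00V), C4(2μF, Q=7μC, V=3.50V)
Op 1: CLOSE 3-1: Q_total=26.00, C_total=6.00, V=4.33; Q3=4.33, Q1=21.67; dissipated=147.267
Op 2: GROUND 4: Q4=0; energy lost=12.250
Op 3: CLOSE 4-2: Q_total=19.00, C_total=8.00, V=2.38; Q4=4.75, Q2=14.25; dissipated=7.521
Op 4: GROUND 4: Q4=0; energy lost=5.641
Final charges: Q1=21.67, Q2=14.25, Q3=4.33, Q4=0.00

Answer: 4.33 μC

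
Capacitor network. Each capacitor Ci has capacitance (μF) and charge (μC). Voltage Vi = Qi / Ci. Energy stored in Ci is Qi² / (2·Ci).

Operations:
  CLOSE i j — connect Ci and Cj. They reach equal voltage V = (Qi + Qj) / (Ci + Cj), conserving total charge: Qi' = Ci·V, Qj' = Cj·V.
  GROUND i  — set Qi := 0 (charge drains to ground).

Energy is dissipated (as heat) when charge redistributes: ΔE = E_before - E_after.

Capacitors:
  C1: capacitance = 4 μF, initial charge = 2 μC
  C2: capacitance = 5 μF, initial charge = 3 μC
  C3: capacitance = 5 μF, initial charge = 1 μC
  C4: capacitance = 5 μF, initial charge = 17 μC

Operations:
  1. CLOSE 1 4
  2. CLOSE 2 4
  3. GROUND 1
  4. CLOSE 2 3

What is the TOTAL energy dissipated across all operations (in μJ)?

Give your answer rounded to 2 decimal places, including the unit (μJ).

Initial: C1(4μF, Q=2μC, V=0.50V), C2(5μF, Q=3μC, V=0.60V), C3(5μF, Q=1μC, V=0.20V), C4(5μF, Q=17μC, V=3.40V)
Op 1: CLOSE 1-4: Q_total=19.00, C_total=9.00, V=2.11; Q1=8.44, Q4=10.56; dissipated=9.344
Op 2: CLOSE 2-4: Q_total=13.56, C_total=10.00, V=1.36; Q2=6.78, Q4=6.78; dissipated=2.854
Op 3: GROUND 1: Q1=0; energy lost=8.914
Op 4: CLOSE 2-3: Q_total=7.78, C_total=10.00, V=0.78; Q2=3.89, Q3=3.89; dissipated=1.669
Total dissipated: 22.781 μJ

Answer: 22.78 μJ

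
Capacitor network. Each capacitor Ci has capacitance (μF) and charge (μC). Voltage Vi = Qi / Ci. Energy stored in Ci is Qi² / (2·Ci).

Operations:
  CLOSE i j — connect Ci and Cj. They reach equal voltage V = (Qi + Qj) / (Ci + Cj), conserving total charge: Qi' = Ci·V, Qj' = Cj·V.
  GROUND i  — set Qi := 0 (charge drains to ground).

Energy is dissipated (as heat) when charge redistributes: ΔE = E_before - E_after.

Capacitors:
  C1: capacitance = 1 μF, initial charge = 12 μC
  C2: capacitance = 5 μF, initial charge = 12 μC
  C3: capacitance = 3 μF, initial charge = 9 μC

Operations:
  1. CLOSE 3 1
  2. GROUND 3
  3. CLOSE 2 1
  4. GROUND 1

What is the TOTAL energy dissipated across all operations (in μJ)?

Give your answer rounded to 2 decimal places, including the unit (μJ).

Answer: 79.24 μJ

Derivation:
Initial: C1(1μF, Q=12μC, V=12.00V), C2(5μF, Q=12μC, V=2.40V), C3(3μF, Q=9μC, V=3.00V)
Op 1: CLOSE 3-1: Q_total=21.00, C_total=4.00, V=5.25; Q3=15.75, Q1=5.25; dissipated=30.375
Op 2: GROUND 3: Q3=0; energy lost=41.344
Op 3: CLOSE 2-1: Q_total=17.25, C_total=6.00, V=2.88; Q2=14.38, Q1=2.88; dissipated=3.384
Op 4: GROUND 1: Q1=0; energy lost=4.133
Total dissipated: 79.236 μJ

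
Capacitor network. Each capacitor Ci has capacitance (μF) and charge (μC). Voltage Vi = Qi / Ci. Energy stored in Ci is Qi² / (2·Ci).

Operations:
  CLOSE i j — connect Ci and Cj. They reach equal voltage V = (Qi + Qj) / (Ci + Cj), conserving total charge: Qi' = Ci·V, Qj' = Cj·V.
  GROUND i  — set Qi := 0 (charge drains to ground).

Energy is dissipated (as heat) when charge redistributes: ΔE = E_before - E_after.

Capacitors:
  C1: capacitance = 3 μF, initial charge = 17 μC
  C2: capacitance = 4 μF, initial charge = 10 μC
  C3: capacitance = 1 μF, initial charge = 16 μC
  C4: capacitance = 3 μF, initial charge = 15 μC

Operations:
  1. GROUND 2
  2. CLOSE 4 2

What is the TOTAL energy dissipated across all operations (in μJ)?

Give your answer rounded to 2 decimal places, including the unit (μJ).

Initial: C1(3μF, Q=17μC, V=5.67V), C2(4μF, Q=10μC, V=2.50V), C3(1μF, Q=16μC, V=16.00V), C4(3μF, Q=15μC, V=5.00V)
Op 1: GROUND 2: Q2=0; energy lost=12.500
Op 2: CLOSE 4-2: Q_total=15.00, C_total=7.00, V=2.14; Q4=6.43, Q2=8.57; dissipated=21.429
Total dissipated: 33.929 μJ

Answer: 33.93 μJ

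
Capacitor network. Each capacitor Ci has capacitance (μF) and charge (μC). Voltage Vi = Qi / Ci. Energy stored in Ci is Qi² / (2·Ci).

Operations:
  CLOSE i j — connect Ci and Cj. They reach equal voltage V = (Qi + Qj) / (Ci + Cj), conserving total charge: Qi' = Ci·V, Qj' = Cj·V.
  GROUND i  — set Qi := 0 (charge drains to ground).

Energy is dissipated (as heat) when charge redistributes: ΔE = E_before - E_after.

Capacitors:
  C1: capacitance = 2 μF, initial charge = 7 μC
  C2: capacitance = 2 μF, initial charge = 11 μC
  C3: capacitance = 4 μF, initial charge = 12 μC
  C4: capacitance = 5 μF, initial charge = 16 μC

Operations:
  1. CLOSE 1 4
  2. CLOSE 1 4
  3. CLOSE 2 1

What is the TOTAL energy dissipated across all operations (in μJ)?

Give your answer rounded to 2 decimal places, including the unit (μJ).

Initial: C1(2μF, Q=7μC, V=3.50V), C2(2μF, Q=11μC, V=5.50V), C3(4μF, Q=12μC, V=3.00V), C4(5μF, Q=16μC, V=3.20V)
Op 1: CLOSE 1-4: Q_total=23.00, C_total=7.00, V=3.29; Q1=6.57, Q4=16.43; dissipated=0.064
Op 2: CLOSE 1-4: Q_total=23.00, C_total=7.00, V=3.29; Q1=6.57, Q4=16.43; dissipated=0.000
Op 3: CLOSE 2-1: Q_total=17.57, C_total=4.00, V=4.39; Q2=8.79, Q1=8.79; dissipated=2.452
Total dissipated: 2.516 μJ

Answer: 2.52 μJ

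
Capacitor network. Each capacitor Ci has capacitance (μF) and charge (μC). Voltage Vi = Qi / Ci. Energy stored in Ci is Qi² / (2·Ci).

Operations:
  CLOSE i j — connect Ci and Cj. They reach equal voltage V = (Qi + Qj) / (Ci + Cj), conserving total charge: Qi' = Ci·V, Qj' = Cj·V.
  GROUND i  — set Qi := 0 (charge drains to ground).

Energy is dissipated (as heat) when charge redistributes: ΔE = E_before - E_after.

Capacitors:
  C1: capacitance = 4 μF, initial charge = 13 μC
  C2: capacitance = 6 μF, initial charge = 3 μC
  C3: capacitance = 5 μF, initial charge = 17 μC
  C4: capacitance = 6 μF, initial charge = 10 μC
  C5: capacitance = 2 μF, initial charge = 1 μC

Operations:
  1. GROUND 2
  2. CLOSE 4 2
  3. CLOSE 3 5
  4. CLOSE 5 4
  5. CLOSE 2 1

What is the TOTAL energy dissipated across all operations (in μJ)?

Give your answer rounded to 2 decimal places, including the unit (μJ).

Initial: C1(4μF, Q=13μC, V=3.25V), C2(6μF, Q=3μC, V=0.50V), C3(5μF, Q=17μC, V=3.40V), C4(6μF, Q=10μC, V=1.67V), C5(2μF, Q=1μC, V=0.50V)
Op 1: GROUND 2: Q2=0; energy lost=0.750
Op 2: CLOSE 4-2: Q_total=10.00, C_total=12.00, V=0.83; Q4=5.00, Q2=5.00; dissipated=4.167
Op 3: CLOSE 3-5: Q_total=18.00, C_total=7.00, V=2.57; Q3=12.86, Q5=5.14; dissipated=6.007
Op 4: CLOSE 5-4: Q_total=10.14, C_total=8.00, V=1.27; Q5=2.54, Q4=7.61; dissipated=2.266
Op 5: CLOSE 2-1: Q_total=18.00, C_total=10.00, V=1.80; Q2=10.80, Q1=7.20; dissipated=7.008
Total dissipated: 20.198 μJ

Answer: 20.20 μJ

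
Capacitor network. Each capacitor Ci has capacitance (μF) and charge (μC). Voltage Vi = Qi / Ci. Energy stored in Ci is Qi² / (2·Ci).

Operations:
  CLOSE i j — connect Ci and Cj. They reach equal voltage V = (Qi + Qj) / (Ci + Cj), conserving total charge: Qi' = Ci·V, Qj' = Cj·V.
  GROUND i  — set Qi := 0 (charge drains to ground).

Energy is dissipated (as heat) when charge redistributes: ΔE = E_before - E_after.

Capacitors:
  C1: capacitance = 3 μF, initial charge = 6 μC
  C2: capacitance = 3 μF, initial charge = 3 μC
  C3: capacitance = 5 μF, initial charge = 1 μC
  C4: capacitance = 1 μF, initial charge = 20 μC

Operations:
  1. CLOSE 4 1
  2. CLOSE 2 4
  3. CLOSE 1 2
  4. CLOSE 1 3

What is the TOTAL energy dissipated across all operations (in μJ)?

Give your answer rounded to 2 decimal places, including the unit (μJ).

Answer: 162.44 μJ

Derivation:
Initial: C1(3μF, Q=6μC, V=2.00V), C2(3μF, Q=3μC, V=1.00V), C3(5μF, Q=1μC, V=0.20V), C4(1μF, Q=20μC, V=20.00V)
Op 1: CLOSE 4-1: Q_total=26.00, C_total=4.00, V=6.50; Q4=6.50, Q1=19.50; dissipated=121.500
Op 2: CLOSE 2-4: Q_total=9.50, C_total=4.00, V=2.38; Q2=7.12, Q4=2.38; dissipated=11.344
Op 3: CLOSE 1-2: Q_total=26.62, C_total=6.00, V=4.44; Q1=13.31, Q2=13.31; dissipated=12.762
Op 4: CLOSE 1-3: Q_total=14.31, C_total=8.00, V=1.79; Q1=5.37, Q3=8.95; dissipated=16.834
Total dissipated: 162.440 μJ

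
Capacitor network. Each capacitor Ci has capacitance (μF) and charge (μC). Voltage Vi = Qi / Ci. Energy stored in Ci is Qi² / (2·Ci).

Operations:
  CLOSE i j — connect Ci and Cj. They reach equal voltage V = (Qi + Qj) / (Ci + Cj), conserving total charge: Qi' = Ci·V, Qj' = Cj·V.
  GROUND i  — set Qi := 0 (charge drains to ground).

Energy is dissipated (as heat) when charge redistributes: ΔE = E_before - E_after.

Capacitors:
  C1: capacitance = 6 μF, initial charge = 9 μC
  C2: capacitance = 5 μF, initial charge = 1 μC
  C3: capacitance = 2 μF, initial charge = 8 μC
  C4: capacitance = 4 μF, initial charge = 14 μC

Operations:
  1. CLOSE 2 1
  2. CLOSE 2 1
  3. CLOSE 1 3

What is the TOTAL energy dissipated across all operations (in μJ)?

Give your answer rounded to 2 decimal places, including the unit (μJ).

Answer: 9.47 μJ

Derivation:
Initial: C1(6μF, Q=9μC, V=1.50V), C2(5μF, Q=1μC, V=0.20V), C3(2μF, Q=8μC, V=4.00V), C4(4μF, Q=14μC, V=3.50V)
Op 1: CLOSE 2-1: Q_total=10.00, C_total=11.00, V=0.91; Q2=4.55, Q1=5.45; dissipated=2.305
Op 2: CLOSE 2-1: Q_total=10.00, C_total=11.00, V=0.91; Q2=4.55, Q1=5.45; dissipated=0.000
Op 3: CLOSE 1-3: Q_total=13.45, C_total=8.00, V=1.68; Q1=10.09, Q3=3.36; dissipated=7.165
Total dissipated: 9.470 μJ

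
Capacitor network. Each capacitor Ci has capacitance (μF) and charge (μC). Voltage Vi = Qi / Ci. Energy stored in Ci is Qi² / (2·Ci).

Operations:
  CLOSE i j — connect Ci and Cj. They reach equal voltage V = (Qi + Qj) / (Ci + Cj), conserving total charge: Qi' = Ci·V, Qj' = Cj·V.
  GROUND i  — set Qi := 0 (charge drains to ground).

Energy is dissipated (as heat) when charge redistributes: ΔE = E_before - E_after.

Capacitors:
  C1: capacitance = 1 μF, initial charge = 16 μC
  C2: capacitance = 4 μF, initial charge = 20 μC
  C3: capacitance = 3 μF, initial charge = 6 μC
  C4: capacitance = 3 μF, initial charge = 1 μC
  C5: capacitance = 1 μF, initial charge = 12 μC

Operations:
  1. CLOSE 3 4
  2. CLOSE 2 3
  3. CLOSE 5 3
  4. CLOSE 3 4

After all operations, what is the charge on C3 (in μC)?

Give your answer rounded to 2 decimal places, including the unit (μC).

Answer: 10.03 μC

Derivation:
Initial: C1(1μF, Q=16μC, V=16.00V), C2(4μF, Q=20μC, V=5.00V), C3(3μF, Q=6μC, V=2.00V), C4(3μF, Q=1μC, V=0.33V), C5(1μF, Q=12μC, V=12.00V)
Op 1: CLOSE 3-4: Q_total=7.00, C_total=6.00, V=1.17; Q3=3.50, Q4=3.50; dissipated=2.083
Op 2: CLOSE 2-3: Q_total=23.50, C_total=7.00, V=3.36; Q2=13.43, Q3=10.07; dissipated=12.595
Op 3: CLOSE 5-3: Q_total=22.07, C_total=4.00, V=5.52; Q5=5.52, Q3=16.55; dissipated=28.012
Op 4: CLOSE 3-4: Q_total=20.05, C_total=6.00, V=3.34; Q3=10.03, Q4=10.03; dissipated=14.200
Final charges: Q1=16.00, Q2=13.43, Q3=10.03, Q4=10.03, Q5=5.52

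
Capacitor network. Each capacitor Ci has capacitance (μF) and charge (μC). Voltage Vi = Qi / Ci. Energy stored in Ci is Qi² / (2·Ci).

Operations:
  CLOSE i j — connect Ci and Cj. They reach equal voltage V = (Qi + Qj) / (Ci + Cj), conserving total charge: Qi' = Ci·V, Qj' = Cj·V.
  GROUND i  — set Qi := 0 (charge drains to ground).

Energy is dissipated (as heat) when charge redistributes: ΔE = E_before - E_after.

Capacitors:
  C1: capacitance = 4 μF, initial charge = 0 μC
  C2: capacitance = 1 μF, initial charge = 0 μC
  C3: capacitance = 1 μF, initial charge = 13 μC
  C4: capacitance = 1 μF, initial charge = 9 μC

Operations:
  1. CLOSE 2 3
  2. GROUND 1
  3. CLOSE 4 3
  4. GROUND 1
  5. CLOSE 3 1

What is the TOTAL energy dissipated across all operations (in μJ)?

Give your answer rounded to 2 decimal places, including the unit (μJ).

Answer: 67.84 μJ

Derivation:
Initial: C1(4μF, Q=0μC, V=0.00V), C2(1μF, Q=0μC, V=0.00V), C3(1μF, Q=13μC, V=13.00V), C4(1μF, Q=9μC, V=9.00V)
Op 1: CLOSE 2-3: Q_total=13.00, C_total=2.00, V=6.50; Q2=6.50, Q3=6.50; dissipated=42.250
Op 2: GROUND 1: Q1=0; energy lost=0.000
Op 3: CLOSE 4-3: Q_total=15.50, C_total=2.00, V=7.75; Q4=7.75, Q3=7.75; dissipated=1.562
Op 4: GROUND 1: Q1=0; energy lost=0.000
Op 5: CLOSE 3-1: Q_total=7.75, C_total=5.00, V=1.55; Q3=1.55, Q1=6.20; dissipated=24.025
Total dissipated: 67.838 μJ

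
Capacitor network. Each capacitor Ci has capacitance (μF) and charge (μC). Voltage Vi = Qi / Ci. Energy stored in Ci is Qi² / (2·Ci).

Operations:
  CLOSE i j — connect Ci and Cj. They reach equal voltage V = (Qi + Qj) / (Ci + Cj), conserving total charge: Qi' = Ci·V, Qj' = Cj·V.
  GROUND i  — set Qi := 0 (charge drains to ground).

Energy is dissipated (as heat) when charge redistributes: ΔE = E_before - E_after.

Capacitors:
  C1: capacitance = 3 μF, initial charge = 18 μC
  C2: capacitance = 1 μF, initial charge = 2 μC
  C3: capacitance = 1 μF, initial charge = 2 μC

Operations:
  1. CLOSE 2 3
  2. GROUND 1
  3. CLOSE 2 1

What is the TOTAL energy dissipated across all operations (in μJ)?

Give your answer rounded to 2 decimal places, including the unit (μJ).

Answer: 55.50 μJ

Derivation:
Initial: C1(3μF, Q=18μC, V=6.00V), C2(1μF, Q=2μC, V=2.00V), C3(1μF, Q=2μC, V=2.00V)
Op 1: CLOSE 2-3: Q_total=4.00, C_total=2.00, V=2.00; Q2=2.00, Q3=2.00; dissipated=0.000
Op 2: GROUND 1: Q1=0; energy lost=54.000
Op 3: CLOSE 2-1: Q_total=2.00, C_total=4.00, V=0.50; Q2=0.50, Q1=1.50; dissipated=1.500
Total dissipated: 55.500 μJ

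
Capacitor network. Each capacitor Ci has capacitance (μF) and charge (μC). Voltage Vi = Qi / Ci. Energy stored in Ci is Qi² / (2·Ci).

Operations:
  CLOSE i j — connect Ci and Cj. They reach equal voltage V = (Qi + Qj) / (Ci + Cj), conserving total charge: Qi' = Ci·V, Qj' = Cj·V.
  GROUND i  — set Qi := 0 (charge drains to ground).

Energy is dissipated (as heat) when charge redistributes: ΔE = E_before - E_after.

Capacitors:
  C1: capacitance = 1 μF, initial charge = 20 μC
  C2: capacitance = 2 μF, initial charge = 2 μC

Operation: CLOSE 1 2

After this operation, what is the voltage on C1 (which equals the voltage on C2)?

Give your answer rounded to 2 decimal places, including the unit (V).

Initial: C1(1μF, Q=20μC, V=20.00V), C2(2μF, Q=2μC, V=1.00V)
Op 1: CLOSE 1-2: Q_total=22.00, C_total=3.00, V=7.33; Q1=7.33, Q2=14.67; dissipated=120.333

Answer: 7.33 V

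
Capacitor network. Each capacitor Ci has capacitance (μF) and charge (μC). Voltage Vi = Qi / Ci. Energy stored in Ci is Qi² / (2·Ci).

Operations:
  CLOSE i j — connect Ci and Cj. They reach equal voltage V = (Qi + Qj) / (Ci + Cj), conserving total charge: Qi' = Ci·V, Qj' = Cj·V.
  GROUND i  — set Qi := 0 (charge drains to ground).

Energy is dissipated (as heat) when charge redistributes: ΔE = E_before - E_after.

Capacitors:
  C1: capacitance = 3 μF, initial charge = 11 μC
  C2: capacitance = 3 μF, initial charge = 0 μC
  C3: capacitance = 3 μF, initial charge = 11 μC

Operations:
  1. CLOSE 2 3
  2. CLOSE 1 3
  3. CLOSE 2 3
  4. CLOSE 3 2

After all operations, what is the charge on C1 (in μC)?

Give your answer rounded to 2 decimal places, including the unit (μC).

Answer: 8.25 μC

Derivation:
Initial: C1(3μF, Q=11μC, V=3.67V), C2(3μF, Q=0μC, V=0.00V), C3(3μF, Q=11μC, V=3.67V)
Op 1: CLOSE 2-3: Q_total=11.00, C_total=6.00, V=1.83; Q2=5.50, Q3=5.50; dissipated=10.083
Op 2: CLOSE 1-3: Q_total=16.50, C_total=6.00, V=2.75; Q1=8.25, Q3=8.25; dissipated=2.521
Op 3: CLOSE 2-3: Q_total=13.75, C_total=6.00, V=2.29; Q2=6.88, Q3=6.88; dissipated=0.630
Op 4: CLOSE 3-2: Q_total=13.75, C_total=6.00, V=2.29; Q3=6.88, Q2=6.88; dissipated=0.000
Final charges: Q1=8.25, Q2=6.88, Q3=6.88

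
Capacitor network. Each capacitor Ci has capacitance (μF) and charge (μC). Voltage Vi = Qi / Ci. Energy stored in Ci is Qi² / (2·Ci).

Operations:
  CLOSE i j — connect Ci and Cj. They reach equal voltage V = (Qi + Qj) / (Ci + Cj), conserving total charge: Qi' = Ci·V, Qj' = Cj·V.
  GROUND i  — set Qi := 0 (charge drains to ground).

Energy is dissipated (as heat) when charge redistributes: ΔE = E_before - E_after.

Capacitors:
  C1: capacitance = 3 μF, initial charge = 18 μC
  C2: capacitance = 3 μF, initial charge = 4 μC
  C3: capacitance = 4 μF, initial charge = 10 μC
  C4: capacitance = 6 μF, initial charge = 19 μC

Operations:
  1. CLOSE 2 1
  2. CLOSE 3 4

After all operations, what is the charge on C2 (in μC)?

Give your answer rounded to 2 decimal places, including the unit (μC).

Answer: 11.00 μC

Derivation:
Initial: C1(3μF, Q=18μC, V=6.00V), C2(3μF, Q=4μC, V=1.33V), C3(4μF, Q=10μC, V=2.50V), C4(6μF, Q=19μC, V=3.17V)
Op 1: CLOSE 2-1: Q_total=22.00, C_total=6.00, V=3.67; Q2=11.00, Q1=11.00; dissipated=16.333
Op 2: CLOSE 3-4: Q_total=29.00, C_total=10.00, V=2.90; Q3=11.60, Q4=17.40; dissipated=0.533
Final charges: Q1=11.00, Q2=11.00, Q3=11.60, Q4=17.40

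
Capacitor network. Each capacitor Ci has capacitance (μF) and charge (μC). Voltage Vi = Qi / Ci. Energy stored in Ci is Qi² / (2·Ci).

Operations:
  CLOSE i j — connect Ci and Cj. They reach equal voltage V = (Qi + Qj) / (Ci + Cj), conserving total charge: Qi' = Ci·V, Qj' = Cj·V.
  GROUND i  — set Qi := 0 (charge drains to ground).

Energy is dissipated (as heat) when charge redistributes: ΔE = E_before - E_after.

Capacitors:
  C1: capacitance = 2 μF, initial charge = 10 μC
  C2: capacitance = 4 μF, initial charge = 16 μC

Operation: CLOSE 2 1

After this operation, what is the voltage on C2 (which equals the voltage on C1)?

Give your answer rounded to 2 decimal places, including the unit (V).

Initial: C1(2μF, Q=10μC, V=5.00V), C2(4μF, Q=16μC, V=4.00V)
Op 1: CLOSE 2-1: Q_total=26.00, C_total=6.00, V=4.33; Q2=17.33, Q1=8.67; dissipated=0.667

Answer: 4.33 V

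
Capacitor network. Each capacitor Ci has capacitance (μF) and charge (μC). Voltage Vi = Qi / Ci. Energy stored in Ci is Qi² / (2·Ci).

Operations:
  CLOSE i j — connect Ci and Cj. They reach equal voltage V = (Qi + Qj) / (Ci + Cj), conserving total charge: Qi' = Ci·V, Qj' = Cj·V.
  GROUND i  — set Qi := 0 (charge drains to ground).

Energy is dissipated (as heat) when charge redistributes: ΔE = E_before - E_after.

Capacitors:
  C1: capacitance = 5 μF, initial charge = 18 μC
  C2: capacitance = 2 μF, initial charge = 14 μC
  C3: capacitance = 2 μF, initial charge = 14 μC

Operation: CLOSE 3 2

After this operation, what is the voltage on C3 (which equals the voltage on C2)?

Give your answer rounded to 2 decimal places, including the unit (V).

Initial: C1(5μF, Q=18μC, V=3.60V), C2(2μF, Q=14μC, V=7.00V), C3(2μF, Q=14μC, V=7.00V)
Op 1: CLOSE 3-2: Q_total=28.00, C_total=4.00, V=7.00; Q3=14.00, Q2=14.00; dissipated=0.000

Answer: 7.00 V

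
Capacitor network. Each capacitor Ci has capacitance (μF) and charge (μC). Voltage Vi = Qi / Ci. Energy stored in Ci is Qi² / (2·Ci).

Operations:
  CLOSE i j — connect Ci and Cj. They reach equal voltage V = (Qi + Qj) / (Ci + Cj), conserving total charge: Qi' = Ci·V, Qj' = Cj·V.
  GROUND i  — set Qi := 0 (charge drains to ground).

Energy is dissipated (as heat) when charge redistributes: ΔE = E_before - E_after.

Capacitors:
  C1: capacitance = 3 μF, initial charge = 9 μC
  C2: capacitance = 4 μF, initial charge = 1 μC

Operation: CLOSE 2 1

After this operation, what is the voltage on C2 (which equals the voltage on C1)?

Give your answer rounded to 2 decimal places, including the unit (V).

Initial: C1(3μF, Q=9μC, V=3.00V), C2(4μF, Q=1μC, V=0.25V)
Op 1: CLOSE 2-1: Q_total=10.00, C_total=7.00, V=1.43; Q2=5.71, Q1=4.29; dissipated=6.482

Answer: 1.43 V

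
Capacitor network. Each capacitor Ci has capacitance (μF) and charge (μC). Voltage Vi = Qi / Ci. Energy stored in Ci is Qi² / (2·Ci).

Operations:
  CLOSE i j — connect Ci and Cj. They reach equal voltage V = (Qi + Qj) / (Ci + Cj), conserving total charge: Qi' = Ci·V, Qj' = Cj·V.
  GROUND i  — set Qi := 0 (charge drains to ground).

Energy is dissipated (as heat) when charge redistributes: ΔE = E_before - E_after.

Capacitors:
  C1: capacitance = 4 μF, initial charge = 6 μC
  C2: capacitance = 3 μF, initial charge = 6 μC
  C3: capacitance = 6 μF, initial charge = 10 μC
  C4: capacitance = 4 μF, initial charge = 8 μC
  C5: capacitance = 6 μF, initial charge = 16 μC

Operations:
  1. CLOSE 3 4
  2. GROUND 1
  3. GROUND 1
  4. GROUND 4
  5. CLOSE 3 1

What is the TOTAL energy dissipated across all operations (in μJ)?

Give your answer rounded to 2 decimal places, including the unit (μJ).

Answer: 15.00 μJ

Derivation:
Initial: C1(4μF, Q=6μC, V=1.50V), C2(3μF, Q=6μC, V=2.00V), C3(6μF, Q=10μC, V=1.67V), C4(4μF, Q=8μC, V=2.00V), C5(6μF, Q=16μC, V=2.67V)
Op 1: CLOSE 3-4: Q_total=18.00, C_total=10.00, V=1.80; Q3=10.80, Q4=7.20; dissipated=0.133
Op 2: GROUND 1: Q1=0; energy lost=4.500
Op 3: GROUND 1: Q1=0; energy lost=0.000
Op 4: GROUND 4: Q4=0; energy lost=6.480
Op 5: CLOSE 3-1: Q_total=10.80, C_total=10.00, V=1.08; Q3=6.48, Q1=4.32; dissipated=3.888
Total dissipated: 15.001 μJ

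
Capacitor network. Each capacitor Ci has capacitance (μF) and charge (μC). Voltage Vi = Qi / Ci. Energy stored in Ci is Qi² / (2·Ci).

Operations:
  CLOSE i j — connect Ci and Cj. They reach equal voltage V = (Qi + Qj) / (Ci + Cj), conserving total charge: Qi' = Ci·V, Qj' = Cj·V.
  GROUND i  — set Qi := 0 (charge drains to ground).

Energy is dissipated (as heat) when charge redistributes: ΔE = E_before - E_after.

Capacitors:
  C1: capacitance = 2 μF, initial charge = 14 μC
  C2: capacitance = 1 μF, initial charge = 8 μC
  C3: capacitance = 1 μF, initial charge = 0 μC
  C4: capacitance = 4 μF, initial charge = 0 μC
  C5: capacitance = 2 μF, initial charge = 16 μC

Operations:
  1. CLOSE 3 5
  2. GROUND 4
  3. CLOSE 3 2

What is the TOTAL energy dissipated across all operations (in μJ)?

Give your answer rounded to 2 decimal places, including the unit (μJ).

Answer: 23.11 μJ

Derivation:
Initial: C1(2μF, Q=14μC, V=7.00V), C2(1μF, Q=8μC, V=8.00V), C3(1μF, Q=0μC, V=0.00V), C4(4μF, Q=0μC, V=0.00V), C5(2μF, Q=16μC, V=8.00V)
Op 1: CLOSE 3-5: Q_total=16.00, C_total=3.00, V=5.33; Q3=5.33, Q5=10.67; dissipated=21.333
Op 2: GROUND 4: Q4=0; energy lost=0.000
Op 3: CLOSE 3-2: Q_total=13.33, C_total=2.00, V=6.67; Q3=6.67, Q2=6.67; dissipated=1.778
Total dissipated: 23.111 μJ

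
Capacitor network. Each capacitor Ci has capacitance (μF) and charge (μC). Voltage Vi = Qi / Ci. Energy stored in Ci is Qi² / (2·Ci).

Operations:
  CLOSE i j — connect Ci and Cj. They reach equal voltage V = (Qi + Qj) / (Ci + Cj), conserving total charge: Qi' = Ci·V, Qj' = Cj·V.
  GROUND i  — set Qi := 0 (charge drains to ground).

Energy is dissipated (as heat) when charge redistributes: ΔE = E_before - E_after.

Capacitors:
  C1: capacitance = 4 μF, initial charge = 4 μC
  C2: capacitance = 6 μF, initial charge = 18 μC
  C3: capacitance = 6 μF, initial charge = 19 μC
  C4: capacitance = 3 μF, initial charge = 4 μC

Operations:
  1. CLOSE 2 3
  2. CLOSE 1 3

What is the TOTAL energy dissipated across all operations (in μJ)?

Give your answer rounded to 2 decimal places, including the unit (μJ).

Answer: 5.25 μJ

Derivation:
Initial: C1(4μF, Q=4μC, V=1.00V), C2(6μF, Q=18μC, V=3.00V), C3(6μF, Q=19μC, V=3.17V), C4(3μF, Q=4μC, V=1.33V)
Op 1: CLOSE 2-3: Q_total=37.00, C_total=12.00, V=3.08; Q2=18.50, Q3=18.50; dissipated=0.042
Op 2: CLOSE 1-3: Q_total=22.50, C_total=10.00, V=2.25; Q1=9.00, Q3=13.50; dissipated=5.208
Total dissipated: 5.250 μJ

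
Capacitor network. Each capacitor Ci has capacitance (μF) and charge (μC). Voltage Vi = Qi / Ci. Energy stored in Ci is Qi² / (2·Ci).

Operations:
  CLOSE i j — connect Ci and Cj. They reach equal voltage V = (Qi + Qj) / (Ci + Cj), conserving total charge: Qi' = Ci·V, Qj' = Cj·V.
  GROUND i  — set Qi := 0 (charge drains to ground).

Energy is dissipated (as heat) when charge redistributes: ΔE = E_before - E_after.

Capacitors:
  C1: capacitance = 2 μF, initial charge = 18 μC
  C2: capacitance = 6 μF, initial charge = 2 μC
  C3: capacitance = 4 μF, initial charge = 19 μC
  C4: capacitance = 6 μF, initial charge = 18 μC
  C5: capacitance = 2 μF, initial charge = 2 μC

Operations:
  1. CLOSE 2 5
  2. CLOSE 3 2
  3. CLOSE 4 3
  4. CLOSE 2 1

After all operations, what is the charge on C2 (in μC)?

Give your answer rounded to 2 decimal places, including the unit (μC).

Initial: C1(2μF, Q=18μC, V=9.00V), C2(6μF, Q=2μC, V=0.33V), C3(4μF, Q=19μC, V=4.75V), C4(6μF, Q=18μC, V=3.00V), C5(2μF, Q=2μC, V=1.00V)
Op 1: CLOSE 2-5: Q_total=4.00, C_total=8.00, V=0.50; Q2=3.00, Q5=1.00; dissipated=0.333
Op 2: CLOSE 3-2: Q_total=22.00, C_total=10.00, V=2.20; Q3=8.80, Q2=13.20; dissipated=21.675
Op 3: CLOSE 4-3: Q_total=26.80, C_total=10.00, V=2.68; Q4=16.08, Q3=10.72; dissipated=0.768
Op 4: CLOSE 2-1: Q_total=31.20, C_total=8.00, V=3.90; Q2=23.40, Q1=7.80; dissipated=34.680
Final charges: Q1=7.80, Q2=23.40, Q3=10.72, Q4=16.08, Q5=1.00

Answer: 23.40 μC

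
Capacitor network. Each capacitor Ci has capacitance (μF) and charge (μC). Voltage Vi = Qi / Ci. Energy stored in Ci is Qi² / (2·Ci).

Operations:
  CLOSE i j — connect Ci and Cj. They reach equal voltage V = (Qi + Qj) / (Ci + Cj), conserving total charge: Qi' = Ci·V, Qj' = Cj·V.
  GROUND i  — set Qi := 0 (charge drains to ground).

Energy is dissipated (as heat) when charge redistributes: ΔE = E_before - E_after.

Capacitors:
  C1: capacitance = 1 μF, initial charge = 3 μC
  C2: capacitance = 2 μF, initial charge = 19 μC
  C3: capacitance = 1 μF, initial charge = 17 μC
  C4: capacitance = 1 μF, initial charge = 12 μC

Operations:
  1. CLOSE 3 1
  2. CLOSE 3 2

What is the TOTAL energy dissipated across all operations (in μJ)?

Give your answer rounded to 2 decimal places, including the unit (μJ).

Initial: C1(1μF, Q=3μC, V=3.00V), C2(2μF, Q=19μC, V=9.50V), C3(1μF, Q=17μC, V=17.00V), C4(1μF, Q=12μC, V=12.00V)
Op 1: CLOSE 3-1: Q_total=20.00, C_total=2.00, V=10.00; Q3=10.00, Q1=10.00; dissipated=49.000
Op 2: CLOSE 3-2: Q_total=29.00, C_total=3.00, V=9.67; Q3=9.67, Q2=19.33; dissipated=0.083
Total dissipated: 49.083 μJ

Answer: 49.08 μJ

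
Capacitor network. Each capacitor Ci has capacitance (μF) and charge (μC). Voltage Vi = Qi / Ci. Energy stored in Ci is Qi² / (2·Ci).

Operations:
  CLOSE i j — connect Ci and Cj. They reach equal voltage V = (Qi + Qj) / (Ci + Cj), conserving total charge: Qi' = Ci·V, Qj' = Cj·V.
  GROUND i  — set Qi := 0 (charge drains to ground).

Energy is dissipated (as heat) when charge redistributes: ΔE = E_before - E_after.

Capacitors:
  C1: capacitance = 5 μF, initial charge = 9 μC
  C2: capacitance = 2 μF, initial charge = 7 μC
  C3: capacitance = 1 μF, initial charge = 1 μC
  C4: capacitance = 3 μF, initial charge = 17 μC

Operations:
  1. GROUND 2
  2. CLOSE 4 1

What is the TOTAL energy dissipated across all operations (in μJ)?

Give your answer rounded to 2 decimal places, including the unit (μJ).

Initial: C1(5μF, Q=9μC, V=1.80V), C2(2μF, Q=7μC, V=3.50V), C3(1μF, Q=1μC, V=1.00V), C4(3μF, Q=17μC, V=5.67V)
Op 1: GROUND 2: Q2=0; energy lost=12.250
Op 2: CLOSE 4-1: Q_total=26.00, C_total=8.00, V=3.25; Q4=9.75, Q1=16.25; dissipated=14.017
Total dissipated: 26.267 μJ

Answer: 26.27 μJ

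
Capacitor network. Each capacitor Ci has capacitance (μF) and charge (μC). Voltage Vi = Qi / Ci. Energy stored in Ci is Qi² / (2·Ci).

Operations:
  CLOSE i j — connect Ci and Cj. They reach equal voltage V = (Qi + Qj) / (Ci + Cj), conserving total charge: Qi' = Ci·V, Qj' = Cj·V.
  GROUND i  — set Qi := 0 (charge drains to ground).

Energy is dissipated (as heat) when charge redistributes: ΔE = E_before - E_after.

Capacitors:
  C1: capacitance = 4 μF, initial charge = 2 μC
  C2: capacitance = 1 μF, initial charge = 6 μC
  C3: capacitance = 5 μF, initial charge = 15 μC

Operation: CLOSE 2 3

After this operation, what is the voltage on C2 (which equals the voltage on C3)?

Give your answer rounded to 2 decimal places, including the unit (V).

Initial: C1(4μF, Q=2μC, V=0.50V), C2(1μF, Q=6μC, V=6.00V), C3(5μF, Q=15μC, V=3.00V)
Op 1: CLOSE 2-3: Q_total=21.00, C_total=6.00, V=3.50; Q2=3.50, Q3=17.50; dissipated=3.750

Answer: 3.50 V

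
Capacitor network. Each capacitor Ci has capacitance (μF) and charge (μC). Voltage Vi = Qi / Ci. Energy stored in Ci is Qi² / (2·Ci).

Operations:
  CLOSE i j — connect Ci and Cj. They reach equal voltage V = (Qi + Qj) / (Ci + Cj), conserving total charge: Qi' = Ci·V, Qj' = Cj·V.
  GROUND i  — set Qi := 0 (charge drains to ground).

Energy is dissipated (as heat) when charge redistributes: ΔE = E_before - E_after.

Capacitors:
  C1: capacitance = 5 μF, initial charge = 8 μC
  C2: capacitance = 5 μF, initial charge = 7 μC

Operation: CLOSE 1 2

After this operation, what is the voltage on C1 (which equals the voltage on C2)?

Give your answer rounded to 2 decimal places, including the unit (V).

Answer: 1.50 V

Derivation:
Initial: C1(5μF, Q=8μC, V=1.60V), C2(5μF, Q=7μC, V=1.40V)
Op 1: CLOSE 1-2: Q_total=15.00, C_total=10.00, V=1.50; Q1=7.50, Q2=7.50; dissipated=0.050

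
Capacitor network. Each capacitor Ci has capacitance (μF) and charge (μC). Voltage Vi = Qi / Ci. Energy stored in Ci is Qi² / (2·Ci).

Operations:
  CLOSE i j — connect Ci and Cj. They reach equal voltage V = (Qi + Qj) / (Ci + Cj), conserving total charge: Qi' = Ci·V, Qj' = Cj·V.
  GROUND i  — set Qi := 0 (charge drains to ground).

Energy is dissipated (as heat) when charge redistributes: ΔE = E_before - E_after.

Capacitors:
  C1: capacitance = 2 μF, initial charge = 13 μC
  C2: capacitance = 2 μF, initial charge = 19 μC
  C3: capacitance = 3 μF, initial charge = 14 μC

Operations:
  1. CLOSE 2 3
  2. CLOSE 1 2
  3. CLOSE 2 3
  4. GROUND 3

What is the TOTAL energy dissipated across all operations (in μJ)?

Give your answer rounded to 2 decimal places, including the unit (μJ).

Initial: C1(2μF, Q=13μC, V=6.50V), C2(2μF, Q=19μC, V=9.50V), C3(3μF, Q=14μC, V=4.67V)
Op 1: CLOSE 2-3: Q_total=33.00, C_total=5.00, V=6.60; Q2=13.20, Q3=19.80; dissipated=14.017
Op 2: CLOSE 1-2: Q_total=26.20, C_total=4.00, V=6.55; Q1=13.10, Q2=13.10; dissipated=0.005
Op 3: CLOSE 2-3: Q_total=32.90, C_total=5.00, V=6.58; Q2=13.16, Q3=19.74; dissipated=0.002
Op 4: GROUND 3: Q3=0; energy lost=64.945
Total dissipated: 78.968 μJ

Answer: 78.97 μJ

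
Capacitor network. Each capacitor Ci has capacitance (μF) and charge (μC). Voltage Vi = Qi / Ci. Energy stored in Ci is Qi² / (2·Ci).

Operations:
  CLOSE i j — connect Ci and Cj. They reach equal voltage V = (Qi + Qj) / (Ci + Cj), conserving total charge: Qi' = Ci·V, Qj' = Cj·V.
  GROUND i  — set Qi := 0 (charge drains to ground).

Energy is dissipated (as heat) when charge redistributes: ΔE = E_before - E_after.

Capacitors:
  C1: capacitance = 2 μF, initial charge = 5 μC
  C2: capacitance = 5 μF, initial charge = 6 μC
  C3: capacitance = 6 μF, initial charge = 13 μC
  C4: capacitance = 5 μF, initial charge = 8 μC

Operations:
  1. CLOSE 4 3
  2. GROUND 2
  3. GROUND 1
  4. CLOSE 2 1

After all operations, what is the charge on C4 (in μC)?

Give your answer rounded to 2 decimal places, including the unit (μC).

Initial: C1(2μF, Q=5μC, V=2.50V), C2(5μF, Q=6μC, V=1.20V), C3(6μF, Q=13μC, V=2.17V), C4(5μF, Q=8μC, V=1.60V)
Op 1: CLOSE 4-3: Q_total=21.00, C_total=11.00, V=1.91; Q4=9.55, Q3=11.45; dissipated=0.438
Op 2: GROUND 2: Q2=0; energy lost=3.600
Op 3: GROUND 1: Q1=0; energy lost=6.250
Op 4: CLOSE 2-1: Q_total=0.00, C_total=7.00, V=0.00; Q2=0.00, Q1=0.00; dissipated=0.000
Final charges: Q1=0.00, Q2=0.00, Q3=11.45, Q4=9.55

Answer: 9.55 μC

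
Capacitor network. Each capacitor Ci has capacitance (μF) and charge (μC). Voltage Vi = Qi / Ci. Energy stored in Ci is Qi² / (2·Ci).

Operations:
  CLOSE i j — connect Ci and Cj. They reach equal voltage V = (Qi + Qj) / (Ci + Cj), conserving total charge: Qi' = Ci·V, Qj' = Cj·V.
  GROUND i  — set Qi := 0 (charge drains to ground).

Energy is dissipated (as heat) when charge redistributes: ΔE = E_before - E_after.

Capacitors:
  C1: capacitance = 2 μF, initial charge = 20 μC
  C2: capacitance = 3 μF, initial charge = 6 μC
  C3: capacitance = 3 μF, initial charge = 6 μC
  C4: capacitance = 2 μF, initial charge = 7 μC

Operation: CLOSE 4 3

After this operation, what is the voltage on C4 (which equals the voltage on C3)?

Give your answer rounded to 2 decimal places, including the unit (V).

Answer: 2.60 V

Derivation:
Initial: C1(2μF, Q=20μC, V=10.00V), C2(3μF, Q=6μC, V=2.00V), C3(3μF, Q=6μC, V=2.00V), C4(2μF, Q=7μC, V=3.50V)
Op 1: CLOSE 4-3: Q_total=13.00, C_total=5.00, V=2.60; Q4=5.20, Q3=7.80; dissipated=1.350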